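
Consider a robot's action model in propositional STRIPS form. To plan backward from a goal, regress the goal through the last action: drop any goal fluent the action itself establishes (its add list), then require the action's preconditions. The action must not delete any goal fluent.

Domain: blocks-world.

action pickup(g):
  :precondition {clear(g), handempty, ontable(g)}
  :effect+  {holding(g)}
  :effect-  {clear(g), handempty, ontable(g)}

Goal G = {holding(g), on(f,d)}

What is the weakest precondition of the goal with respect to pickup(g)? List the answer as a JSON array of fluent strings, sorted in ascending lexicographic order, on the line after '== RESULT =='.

Regress:
  G ∩ del = {}  (empty — regression defined)
  G \ add = {holding(g), on(f,d)} \ {holding(g)} = {on(f,d)}
  ∪ pre   = {on(f,d)} ∪ {clear(g), handempty, ontable(g)}
          = {clear(g), handempty, on(f,d), ontable(g)}

== RESULT ==
["clear(g)", "handempty", "on(f,d)", "ontable(g)"]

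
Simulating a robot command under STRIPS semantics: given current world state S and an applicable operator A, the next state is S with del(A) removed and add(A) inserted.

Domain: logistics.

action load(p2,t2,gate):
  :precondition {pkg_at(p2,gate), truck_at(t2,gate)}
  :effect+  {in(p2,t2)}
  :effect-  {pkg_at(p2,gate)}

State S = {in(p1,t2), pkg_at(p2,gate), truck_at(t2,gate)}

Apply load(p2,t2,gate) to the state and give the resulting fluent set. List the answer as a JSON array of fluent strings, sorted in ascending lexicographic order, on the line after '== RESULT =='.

Compute (S \ del) ∪ add:
  pre ⊆ S: {pkg_at(p2,gate), truck_at(t2,gate)} ⊆ S  — applicable
  S \ del = {in(p1,t2), truck_at(t2,gate)}
  ∪ add   = {in(p1,t2), in(p2,t2), truck_at(t2,gate)}

== RESULT ==
["in(p1,t2)", "in(p2,t2)", "truck_at(t2,gate)"]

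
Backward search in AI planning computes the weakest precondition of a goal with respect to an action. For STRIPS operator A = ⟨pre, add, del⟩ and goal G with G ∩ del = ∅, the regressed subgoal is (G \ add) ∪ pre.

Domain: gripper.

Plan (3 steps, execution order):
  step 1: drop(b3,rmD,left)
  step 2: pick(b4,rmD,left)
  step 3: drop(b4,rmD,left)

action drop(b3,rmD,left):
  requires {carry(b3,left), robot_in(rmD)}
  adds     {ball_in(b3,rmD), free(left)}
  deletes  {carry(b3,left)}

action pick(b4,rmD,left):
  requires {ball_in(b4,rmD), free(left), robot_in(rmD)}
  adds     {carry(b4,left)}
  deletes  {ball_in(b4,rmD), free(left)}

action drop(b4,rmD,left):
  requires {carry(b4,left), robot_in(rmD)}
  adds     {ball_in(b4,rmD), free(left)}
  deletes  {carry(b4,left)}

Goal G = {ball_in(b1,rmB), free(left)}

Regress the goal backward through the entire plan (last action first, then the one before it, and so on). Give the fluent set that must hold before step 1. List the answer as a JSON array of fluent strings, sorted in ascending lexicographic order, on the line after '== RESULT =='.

Work backward from the goal:
  through step 3 (drop(b4,rmD,left)): drop {free(left)}, keep {ball_in(b1,rmB)}, require {carry(b4,left), robot_in(rmD)}
    → {ball_in(b1,rmB), carry(b4,left), robot_in(rmD)}
  through step 2 (pick(b4,rmD,left)): drop {carry(b4,left)}, keep {ball_in(b1,rmB), robot_in(rmD)}, require {ball_in(b4,rmD), free(left), robot_in(rmD)}
    → {ball_in(b1,rmB), ball_in(b4,rmD), free(left), robot_in(rmD)}
  through step 1 (drop(b3,rmD,left)): drop {free(left)}, keep {ball_in(b1,rmB), ball_in(b4,rmD), robot_in(rmD)}, require {carry(b3,left), robot_in(rmD)}
    → {ball_in(b1,rmB), ball_in(b4,rmD), carry(b3,left), robot_in(rmD)}

== RESULT ==
["ball_in(b1,rmB)", "ball_in(b4,rmD)", "carry(b3,left)", "robot_in(rmD)"]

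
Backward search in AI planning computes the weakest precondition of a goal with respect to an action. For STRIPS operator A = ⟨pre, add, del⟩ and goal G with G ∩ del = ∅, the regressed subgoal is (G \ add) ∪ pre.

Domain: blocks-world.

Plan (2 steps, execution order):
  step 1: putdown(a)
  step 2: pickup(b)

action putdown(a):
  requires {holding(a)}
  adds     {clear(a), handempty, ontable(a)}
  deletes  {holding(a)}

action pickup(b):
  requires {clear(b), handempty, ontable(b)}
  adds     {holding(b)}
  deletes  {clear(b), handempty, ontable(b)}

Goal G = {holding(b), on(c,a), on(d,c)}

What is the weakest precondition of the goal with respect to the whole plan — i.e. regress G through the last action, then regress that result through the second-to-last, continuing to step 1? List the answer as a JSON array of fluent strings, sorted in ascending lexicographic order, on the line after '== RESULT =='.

Regress step by step:
  through step 2 (pickup(b)): drop {holding(b)}, keep {on(c,a), on(d,c)}, require {clear(b), handempty, ontable(b)}
    → {clear(b), handempty, on(c,a), on(d,c), ontable(b)}
  through step 1 (putdown(a)): drop {handempty}, keep {clear(b), on(c,a), on(d,c), ontable(b)}, require {holding(a)}
    → {clear(b), holding(a), on(c,a), on(d,c), ontable(b)}

== RESULT ==
["clear(b)", "holding(a)", "on(c,a)", "on(d,c)", "ontable(b)"]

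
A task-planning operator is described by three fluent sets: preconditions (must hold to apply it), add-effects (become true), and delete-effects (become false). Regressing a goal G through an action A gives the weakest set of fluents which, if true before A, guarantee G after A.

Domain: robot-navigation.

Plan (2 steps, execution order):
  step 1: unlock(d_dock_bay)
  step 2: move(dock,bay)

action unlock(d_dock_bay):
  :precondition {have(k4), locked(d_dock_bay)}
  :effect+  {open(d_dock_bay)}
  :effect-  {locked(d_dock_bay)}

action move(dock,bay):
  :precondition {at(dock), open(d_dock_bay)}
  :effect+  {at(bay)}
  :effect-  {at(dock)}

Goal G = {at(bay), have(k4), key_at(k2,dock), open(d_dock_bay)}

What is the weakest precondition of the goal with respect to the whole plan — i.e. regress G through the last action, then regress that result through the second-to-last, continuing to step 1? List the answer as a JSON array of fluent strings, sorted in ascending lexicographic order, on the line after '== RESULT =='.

Work backward from the goal:
  through step 2 (move(dock,bay)): drop {at(bay)}, keep {have(k4), key_at(k2,dock), open(d_dock_bay)}, require {at(dock), open(d_dock_bay)}
    → {at(dock), have(k4), key_at(k2,dock), open(d_dock_bay)}
  through step 1 (unlock(d_dock_bay)): drop {open(d_dock_bay)}, keep {at(dock), have(k4), key_at(k2,dock)}, require {have(k4), locked(d_dock_bay)}
    → {at(dock), have(k4), key_at(k2,dock), locked(d_dock_bay)}

== RESULT ==
["at(dock)", "have(k4)", "key_at(k2,dock)", "locked(d_dock_bay)"]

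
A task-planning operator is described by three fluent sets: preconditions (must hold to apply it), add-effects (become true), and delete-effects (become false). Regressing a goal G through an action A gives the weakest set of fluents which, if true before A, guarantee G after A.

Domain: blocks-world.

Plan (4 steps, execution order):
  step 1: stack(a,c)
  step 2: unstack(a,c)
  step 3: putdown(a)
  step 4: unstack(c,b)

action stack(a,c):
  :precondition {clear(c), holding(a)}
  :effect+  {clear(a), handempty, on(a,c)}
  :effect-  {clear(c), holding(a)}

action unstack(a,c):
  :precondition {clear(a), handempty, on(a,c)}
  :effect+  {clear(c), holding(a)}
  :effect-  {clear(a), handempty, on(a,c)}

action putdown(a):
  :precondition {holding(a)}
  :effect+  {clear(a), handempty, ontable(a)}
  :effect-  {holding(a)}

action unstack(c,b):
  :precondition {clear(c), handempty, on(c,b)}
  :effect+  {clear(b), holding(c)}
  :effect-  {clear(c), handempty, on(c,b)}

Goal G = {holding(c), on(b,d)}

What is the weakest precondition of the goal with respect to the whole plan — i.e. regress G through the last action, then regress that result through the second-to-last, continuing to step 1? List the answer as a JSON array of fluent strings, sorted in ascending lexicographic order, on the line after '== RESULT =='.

Regress step by step:
  through step 4 (unstack(c,b)): drop {holding(c)}, keep {on(b,d)}, require {clear(c), handempty, on(c,b)}
    → {clear(c), handempty, on(b,d), on(c,b)}
  through step 3 (putdown(a)): drop {handempty}, keep {clear(c), on(b,d), on(c,b)}, require {holding(a)}
    → {clear(c), holding(a), on(b,d), on(c,b)}
  through step 2 (unstack(a,c)): drop {clear(c), holding(a)}, keep {on(b,d), on(c,b)}, require {clear(a), handempty, on(a,c)}
    → {clear(a), handempty, on(a,c), on(b,d), on(c,b)}
  through step 1 (stack(a,c)): drop {clear(a), handempty, on(a,c)}, keep {on(b,d), on(c,b)}, require {clear(c), holding(a)}
    → {clear(c), holding(a), on(b,d), on(c,b)}

== RESULT ==
["clear(c)", "holding(a)", "on(b,d)", "on(c,b)"]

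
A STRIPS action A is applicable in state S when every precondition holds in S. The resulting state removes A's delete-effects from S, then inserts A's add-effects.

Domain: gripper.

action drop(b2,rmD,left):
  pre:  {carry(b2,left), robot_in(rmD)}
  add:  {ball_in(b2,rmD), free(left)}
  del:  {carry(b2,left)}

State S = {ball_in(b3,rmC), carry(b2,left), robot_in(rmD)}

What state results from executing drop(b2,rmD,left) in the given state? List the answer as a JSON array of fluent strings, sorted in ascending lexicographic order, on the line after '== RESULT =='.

Progress:
  pre ⊆ S: {carry(b2,left), robot_in(rmD)} ⊆ S  — applicable
  S \ del = {ball_in(b3,rmC), robot_in(rmD)}
  ∪ add   = {ball_in(b2,rmD), ball_in(b3,rmC), free(left), robot_in(rmD)}

== RESULT ==
["ball_in(b2,rmD)", "ball_in(b3,rmC)", "free(left)", "robot_in(rmD)"]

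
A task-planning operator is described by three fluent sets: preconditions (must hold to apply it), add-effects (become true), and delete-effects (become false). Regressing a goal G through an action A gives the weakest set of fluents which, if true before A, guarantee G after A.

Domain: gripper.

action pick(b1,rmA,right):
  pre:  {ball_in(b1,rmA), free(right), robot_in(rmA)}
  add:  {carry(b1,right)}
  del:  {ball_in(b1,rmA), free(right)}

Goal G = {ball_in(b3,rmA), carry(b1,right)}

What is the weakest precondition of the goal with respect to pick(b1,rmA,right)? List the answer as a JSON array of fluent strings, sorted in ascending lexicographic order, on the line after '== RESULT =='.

Regress:
  G ∩ del = {}  (empty — regression defined)
  G \ add = {ball_in(b3,rmA), carry(b1,right)} \ {carry(b1,right)} = {ball_in(b3,rmA)}
  ∪ pre   = {ball_in(b3,rmA)} ∪ {ball_in(b1,rmA), free(right), robot_in(rmA)}
          = {ball_in(b1,rmA), ball_in(b3,rmA), free(right), robot_in(rmA)}

== RESULT ==
["ball_in(b1,rmA)", "ball_in(b3,rmA)", "free(right)", "robot_in(rmA)"]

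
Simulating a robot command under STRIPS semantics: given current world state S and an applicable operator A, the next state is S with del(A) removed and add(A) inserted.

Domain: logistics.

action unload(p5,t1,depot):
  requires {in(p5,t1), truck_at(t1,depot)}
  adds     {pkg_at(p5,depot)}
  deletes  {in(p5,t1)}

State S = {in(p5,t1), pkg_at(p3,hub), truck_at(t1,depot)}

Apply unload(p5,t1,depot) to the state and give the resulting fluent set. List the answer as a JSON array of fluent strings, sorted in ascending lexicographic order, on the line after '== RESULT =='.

Compute (S \ del) ∪ add:
  pre ⊆ S: {in(p5,t1), truck_at(t1,depot)} ⊆ S  — applicable
  S \ del = {pkg_at(p3,hub), truck_at(t1,depot)}
  ∪ add   = {pkg_at(p3,hub), pkg_at(p5,depot), truck_at(t1,depot)}

== RESULT ==
["pkg_at(p3,hub)", "pkg_at(p5,depot)", "truck_at(t1,depot)"]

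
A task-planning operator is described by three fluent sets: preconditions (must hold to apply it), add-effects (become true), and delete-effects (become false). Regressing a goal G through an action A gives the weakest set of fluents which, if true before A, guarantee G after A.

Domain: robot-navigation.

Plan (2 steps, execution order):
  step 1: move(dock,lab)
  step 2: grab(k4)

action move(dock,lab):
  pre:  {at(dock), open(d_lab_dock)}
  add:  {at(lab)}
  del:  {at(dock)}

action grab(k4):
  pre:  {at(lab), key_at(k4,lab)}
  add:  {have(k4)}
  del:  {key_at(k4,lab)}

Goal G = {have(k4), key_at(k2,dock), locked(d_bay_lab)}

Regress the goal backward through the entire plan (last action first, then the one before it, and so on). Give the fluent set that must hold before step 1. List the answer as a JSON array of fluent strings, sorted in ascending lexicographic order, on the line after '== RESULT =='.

Regress step by step:
  through step 2 (grab(k4)): drop {have(k4)}, keep {key_at(k2,dock), locked(d_bay_lab)}, require {at(lab), key_at(k4,lab)}
    → {at(lab), key_at(k2,dock), key_at(k4,lab), locked(d_bay_lab)}
  through step 1 (move(dock,lab)): drop {at(lab)}, keep {key_at(k2,dock), key_at(k4,lab), locked(d_bay_lab)}, require {at(dock), open(d_lab_dock)}
    → {at(dock), key_at(k2,dock), key_at(k4,lab), locked(d_bay_lab), open(d_lab_dock)}

== RESULT ==
["at(dock)", "key_at(k2,dock)", "key_at(k4,lab)", "locked(d_bay_lab)", "open(d_lab_dock)"]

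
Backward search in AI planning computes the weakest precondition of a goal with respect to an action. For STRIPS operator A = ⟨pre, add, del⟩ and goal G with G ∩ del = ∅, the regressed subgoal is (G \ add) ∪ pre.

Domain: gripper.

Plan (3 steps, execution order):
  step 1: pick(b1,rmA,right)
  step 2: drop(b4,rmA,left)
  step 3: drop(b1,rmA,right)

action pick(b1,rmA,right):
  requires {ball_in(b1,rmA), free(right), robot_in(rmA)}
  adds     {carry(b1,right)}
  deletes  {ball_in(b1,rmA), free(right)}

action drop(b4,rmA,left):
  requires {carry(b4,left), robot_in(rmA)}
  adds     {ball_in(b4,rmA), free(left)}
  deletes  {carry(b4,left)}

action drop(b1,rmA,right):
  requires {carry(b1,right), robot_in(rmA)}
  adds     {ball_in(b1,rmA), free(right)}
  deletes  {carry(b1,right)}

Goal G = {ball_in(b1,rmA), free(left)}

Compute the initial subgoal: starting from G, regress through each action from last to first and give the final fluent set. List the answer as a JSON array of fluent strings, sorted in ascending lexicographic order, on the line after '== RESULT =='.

Regress step by step:
  through step 3 (drop(b1,rmA,right)): drop {ball_in(b1,rmA)}, keep {free(left)}, require {carry(b1,right), robot_in(rmA)}
    → {carry(b1,right), free(left), robot_in(rmA)}
  through step 2 (drop(b4,rmA,left)): drop {free(left)}, keep {carry(b1,right), robot_in(rmA)}, require {carry(b4,left), robot_in(rmA)}
    → {carry(b1,right), carry(b4,left), robot_in(rmA)}
  through step 1 (pick(b1,rmA,right)): drop {carry(b1,right)}, keep {carry(b4,left), robot_in(rmA)}, require {ball_in(b1,rmA), free(right), robot_in(rmA)}
    → {ball_in(b1,rmA), carry(b4,left), free(right), robot_in(rmA)}

== RESULT ==
["ball_in(b1,rmA)", "carry(b4,left)", "free(right)", "robot_in(rmA)"]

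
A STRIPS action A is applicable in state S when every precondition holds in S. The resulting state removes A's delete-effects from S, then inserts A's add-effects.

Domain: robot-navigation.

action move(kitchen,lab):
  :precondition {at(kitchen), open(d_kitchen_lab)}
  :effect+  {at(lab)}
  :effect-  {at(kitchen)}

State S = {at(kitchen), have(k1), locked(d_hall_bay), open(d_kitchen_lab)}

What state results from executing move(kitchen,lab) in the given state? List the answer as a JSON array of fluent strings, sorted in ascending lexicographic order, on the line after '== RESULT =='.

Progress:
  pre ⊆ S: {at(kitchen), open(d_kitchen_lab)} ⊆ S  — applicable
  S \ del = {have(k1), locked(d_hall_bay), open(d_kitchen_lab)}
  ∪ add   = {at(lab), have(k1), locked(d_hall_bay), open(d_kitchen_lab)}

== RESULT ==
["at(lab)", "have(k1)", "locked(d_hall_bay)", "open(d_kitchen_lab)"]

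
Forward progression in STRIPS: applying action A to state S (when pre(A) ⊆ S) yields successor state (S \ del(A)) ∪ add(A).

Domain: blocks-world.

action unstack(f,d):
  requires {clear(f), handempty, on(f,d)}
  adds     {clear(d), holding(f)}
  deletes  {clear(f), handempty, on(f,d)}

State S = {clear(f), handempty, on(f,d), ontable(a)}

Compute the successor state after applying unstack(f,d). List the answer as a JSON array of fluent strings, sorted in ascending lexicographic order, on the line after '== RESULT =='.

Compute (S \ del) ∪ add:
  pre ⊆ S: {clear(f), handempty, on(f,d)} ⊆ S  — applicable
  S \ del = {ontable(a)}
  ∪ add   = {clear(d), holding(f), ontable(a)}

== RESULT ==
["clear(d)", "holding(f)", "ontable(a)"]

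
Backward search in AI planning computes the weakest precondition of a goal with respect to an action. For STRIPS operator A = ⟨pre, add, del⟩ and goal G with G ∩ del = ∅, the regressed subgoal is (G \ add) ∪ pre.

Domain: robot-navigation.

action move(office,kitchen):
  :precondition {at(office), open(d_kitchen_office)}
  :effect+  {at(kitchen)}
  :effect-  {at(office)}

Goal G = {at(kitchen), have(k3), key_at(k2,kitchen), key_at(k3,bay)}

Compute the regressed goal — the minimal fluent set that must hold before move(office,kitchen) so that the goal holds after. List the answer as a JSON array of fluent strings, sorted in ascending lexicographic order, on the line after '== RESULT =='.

Regress:
  G ∩ del = {}  (empty — regression defined)
  G \ add = {at(kitchen), have(k3), key_at(k2,kitchen), key_at(k3,bay)} \ {at(kitchen)} = {have(k3), key_at(k2,kitchen), key_at(k3,bay)}
  ∪ pre   = {have(k3), key_at(k2,kitchen), key_at(k3,bay)} ∪ {at(office), open(d_kitchen_office)}
          = {at(office), have(k3), key_at(k2,kitchen), key_at(k3,bay), open(d_kitchen_office)}

== RESULT ==
["at(office)", "have(k3)", "key_at(k2,kitchen)", "key_at(k3,bay)", "open(d_kitchen_office)"]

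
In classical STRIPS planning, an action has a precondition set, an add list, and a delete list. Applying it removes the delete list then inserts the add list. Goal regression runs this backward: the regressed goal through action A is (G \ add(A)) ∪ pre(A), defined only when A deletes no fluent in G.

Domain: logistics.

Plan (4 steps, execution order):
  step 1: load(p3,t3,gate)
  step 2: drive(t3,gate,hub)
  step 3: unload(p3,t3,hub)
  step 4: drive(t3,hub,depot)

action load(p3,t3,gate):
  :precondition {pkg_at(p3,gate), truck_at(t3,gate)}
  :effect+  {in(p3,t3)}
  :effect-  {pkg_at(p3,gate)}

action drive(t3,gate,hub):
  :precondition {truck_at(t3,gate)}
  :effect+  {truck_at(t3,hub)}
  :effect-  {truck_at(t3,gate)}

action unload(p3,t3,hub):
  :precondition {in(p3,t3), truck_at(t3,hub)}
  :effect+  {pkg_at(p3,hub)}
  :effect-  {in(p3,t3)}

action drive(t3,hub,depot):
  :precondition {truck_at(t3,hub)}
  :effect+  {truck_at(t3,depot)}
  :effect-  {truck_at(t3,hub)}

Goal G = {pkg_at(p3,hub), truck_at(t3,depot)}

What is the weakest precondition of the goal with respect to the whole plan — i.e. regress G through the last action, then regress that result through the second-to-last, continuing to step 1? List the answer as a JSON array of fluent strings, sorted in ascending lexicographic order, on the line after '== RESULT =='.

Regress step by step:
  through step 4 (drive(t3,hub,depot)): drop {truck_at(t3,depot)}, keep {pkg_at(p3,hub)}, require {truck_at(t3,hub)}
    → {pkg_at(p3,hub), truck_at(t3,hub)}
  through step 3 (unload(p3,t3,hub)): drop {pkg_at(p3,hub)}, keep {truck_at(t3,hub)}, require {in(p3,t3), truck_at(t3,hub)}
    → {in(p3,t3), truck_at(t3,hub)}
  through step 2 (drive(t3,gate,hub)): drop {truck_at(t3,hub)}, keep {in(p3,t3)}, require {truck_at(t3,gate)}
    → {in(p3,t3), truck_at(t3,gate)}
  through step 1 (load(p3,t3,gate)): drop {in(p3,t3)}, keep {truck_at(t3,gate)}, require {pkg_at(p3,gate), truck_at(t3,gate)}
    → {pkg_at(p3,gate), truck_at(t3,gate)}

== RESULT ==
["pkg_at(p3,gate)", "truck_at(t3,gate)"]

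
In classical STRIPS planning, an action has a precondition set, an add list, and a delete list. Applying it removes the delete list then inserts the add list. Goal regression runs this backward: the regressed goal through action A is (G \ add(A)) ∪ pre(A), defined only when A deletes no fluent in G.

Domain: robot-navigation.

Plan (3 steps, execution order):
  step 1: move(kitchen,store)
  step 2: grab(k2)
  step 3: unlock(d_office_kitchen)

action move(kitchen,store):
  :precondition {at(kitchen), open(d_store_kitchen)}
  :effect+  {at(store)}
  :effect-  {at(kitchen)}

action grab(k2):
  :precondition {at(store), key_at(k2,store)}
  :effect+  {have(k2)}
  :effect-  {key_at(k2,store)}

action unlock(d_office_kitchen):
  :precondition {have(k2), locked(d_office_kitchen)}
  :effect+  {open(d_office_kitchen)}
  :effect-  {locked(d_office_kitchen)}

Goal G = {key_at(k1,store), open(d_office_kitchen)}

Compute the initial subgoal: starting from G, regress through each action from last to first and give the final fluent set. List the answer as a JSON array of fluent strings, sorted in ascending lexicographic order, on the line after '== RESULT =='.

Work backward from the goal:
  through step 3 (unlock(d_office_kitchen)): drop {open(d_office_kitchen)}, keep {key_at(k1,store)}, require {have(k2), locked(d_office_kitchen)}
    → {have(k2), key_at(k1,store), locked(d_office_kitchen)}
  through step 2 (grab(k2)): drop {have(k2)}, keep {key_at(k1,store), locked(d_office_kitchen)}, require {at(store), key_at(k2,store)}
    → {at(store), key_at(k1,store), key_at(k2,store), locked(d_office_kitchen)}
  through step 1 (move(kitchen,store)): drop {at(store)}, keep {key_at(k1,store), key_at(k2,store), locked(d_office_kitchen)}, require {at(kitchen), open(d_store_kitchen)}
    → {at(kitchen), key_at(k1,store), key_at(k2,store), locked(d_office_kitchen), open(d_store_kitchen)}

== RESULT ==
["at(kitchen)", "key_at(k1,store)", "key_at(k2,store)", "locked(d_office_kitchen)", "open(d_store_kitchen)"]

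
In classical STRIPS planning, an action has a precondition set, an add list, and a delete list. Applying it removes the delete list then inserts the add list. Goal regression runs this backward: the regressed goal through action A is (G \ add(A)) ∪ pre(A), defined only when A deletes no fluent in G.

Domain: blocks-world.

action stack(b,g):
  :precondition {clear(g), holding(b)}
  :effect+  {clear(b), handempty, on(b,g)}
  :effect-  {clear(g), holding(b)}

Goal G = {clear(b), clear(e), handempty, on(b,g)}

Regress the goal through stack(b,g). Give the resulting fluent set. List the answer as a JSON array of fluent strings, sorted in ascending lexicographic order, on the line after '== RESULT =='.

Compute (G \ add) ∪ pre:
  G ∩ del = {}  (empty — regression defined)
  G \ add = {clear(b), clear(e), handempty, on(b,g)} \ {clear(b), handempty, on(b,g)} = {clear(e)}
  ∪ pre   = {clear(e)} ∪ {clear(g), holding(b)}
          = {clear(e), clear(g), holding(b)}

== RESULT ==
["clear(e)", "clear(g)", "holding(b)"]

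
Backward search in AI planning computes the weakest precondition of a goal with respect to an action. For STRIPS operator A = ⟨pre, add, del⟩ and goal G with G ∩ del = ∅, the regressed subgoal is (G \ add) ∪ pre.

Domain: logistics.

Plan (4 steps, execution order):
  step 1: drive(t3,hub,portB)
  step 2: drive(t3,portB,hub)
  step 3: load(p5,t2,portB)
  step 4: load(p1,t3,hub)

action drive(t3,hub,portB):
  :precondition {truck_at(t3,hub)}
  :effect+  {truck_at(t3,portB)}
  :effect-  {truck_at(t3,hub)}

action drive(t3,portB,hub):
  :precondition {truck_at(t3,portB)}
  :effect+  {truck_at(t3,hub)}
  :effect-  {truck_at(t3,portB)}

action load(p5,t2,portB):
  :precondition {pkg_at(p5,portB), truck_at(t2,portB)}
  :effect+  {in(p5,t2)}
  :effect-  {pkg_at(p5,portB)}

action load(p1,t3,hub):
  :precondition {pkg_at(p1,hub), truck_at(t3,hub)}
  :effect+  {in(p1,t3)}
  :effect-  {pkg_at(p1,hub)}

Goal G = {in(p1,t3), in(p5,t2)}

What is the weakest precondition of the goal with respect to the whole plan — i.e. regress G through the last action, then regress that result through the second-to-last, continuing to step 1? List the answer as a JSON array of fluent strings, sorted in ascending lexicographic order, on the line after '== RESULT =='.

Regress step by step:
  through step 4 (load(p1,t3,hub)): drop {in(p1,t3)}, keep {in(p5,t2)}, require {pkg_at(p1,hub), truck_at(t3,hub)}
    → {in(p5,t2), pkg_at(p1,hub), truck_at(t3,hub)}
  through step 3 (load(p5,t2,portB)): drop {in(p5,t2)}, keep {pkg_at(p1,hub), truck_at(t3,hub)}, require {pkg_at(p5,portB), truck_at(t2,portB)}
    → {pkg_at(p1,hub), pkg_at(p5,portB), truck_at(t2,portB), truck_at(t3,hub)}
  through step 2 (drive(t3,portB,hub)): drop {truck_at(t3,hub)}, keep {pkg_at(p1,hub), pkg_at(p5,portB), truck_at(t2,portB)}, require {truck_at(t3,portB)}
    → {pkg_at(p1,hub), pkg_at(p5,portB), truck_at(t2,portB), truck_at(t3,portB)}
  through step 1 (drive(t3,hub,portB)): drop {truck_at(t3,portB)}, keep {pkg_at(p1,hub), pkg_at(p5,portB), truck_at(t2,portB)}, require {truck_at(t3,hub)}
    → {pkg_at(p1,hub), pkg_at(p5,portB), truck_at(t2,portB), truck_at(t3,hub)}

== RESULT ==
["pkg_at(p1,hub)", "pkg_at(p5,portB)", "truck_at(t2,portB)", "truck_at(t3,hub)"]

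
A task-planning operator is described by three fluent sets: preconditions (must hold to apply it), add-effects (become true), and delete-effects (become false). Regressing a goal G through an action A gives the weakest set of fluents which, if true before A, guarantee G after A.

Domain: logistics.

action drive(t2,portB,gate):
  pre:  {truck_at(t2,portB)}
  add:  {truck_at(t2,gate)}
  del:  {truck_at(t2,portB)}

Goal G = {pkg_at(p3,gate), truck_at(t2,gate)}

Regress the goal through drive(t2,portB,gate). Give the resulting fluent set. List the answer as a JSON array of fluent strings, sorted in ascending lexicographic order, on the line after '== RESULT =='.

Regress:
  G ∩ del = {}  (empty — regression defined)
  G \ add = {pkg_at(p3,gate), truck_at(t2,gate)} \ {truck_at(t2,gate)} = {pkg_at(p3,gate)}
  ∪ pre   = {pkg_at(p3,gate)} ∪ {truck_at(t2,portB)}
          = {pkg_at(p3,gate), truck_at(t2,portB)}

== RESULT ==
["pkg_at(p3,gate)", "truck_at(t2,portB)"]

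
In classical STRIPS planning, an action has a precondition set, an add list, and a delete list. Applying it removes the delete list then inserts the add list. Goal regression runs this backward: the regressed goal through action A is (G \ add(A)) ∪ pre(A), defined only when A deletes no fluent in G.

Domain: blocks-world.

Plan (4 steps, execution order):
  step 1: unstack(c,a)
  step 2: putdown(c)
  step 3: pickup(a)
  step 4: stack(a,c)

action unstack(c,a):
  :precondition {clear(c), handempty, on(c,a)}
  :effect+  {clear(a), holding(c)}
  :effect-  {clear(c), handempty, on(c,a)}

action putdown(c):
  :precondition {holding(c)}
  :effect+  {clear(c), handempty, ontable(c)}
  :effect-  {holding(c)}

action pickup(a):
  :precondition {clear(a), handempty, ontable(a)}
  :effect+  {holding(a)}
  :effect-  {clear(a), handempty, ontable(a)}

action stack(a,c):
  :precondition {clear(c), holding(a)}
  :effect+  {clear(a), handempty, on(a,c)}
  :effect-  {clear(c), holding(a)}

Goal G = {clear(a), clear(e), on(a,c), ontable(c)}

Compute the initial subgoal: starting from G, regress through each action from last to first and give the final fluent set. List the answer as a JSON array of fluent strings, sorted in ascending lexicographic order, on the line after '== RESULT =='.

Regress step by step:
  through step 4 (stack(a,c)): drop {clear(a), on(a,c)}, keep {clear(e), ontable(c)}, require {clear(c), holding(a)}
    → {clear(c), clear(e), holding(a), ontable(c)}
  through step 3 (pickup(a)): drop {holding(a)}, keep {clear(c), clear(e), ontable(c)}, require {clear(a), handempty, ontable(a)}
    → {clear(a), clear(c), clear(e), handempty, ontable(a), ontable(c)}
  through step 2 (putdown(c)): drop {clear(c), handempty, ontable(c)}, keep {clear(a), clear(e), ontable(a)}, require {holding(c)}
    → {clear(a), clear(e), holding(c), ontable(a)}
  through step 1 (unstack(c,a)): drop {clear(a), holding(c)}, keep {clear(e), ontable(a)}, require {clear(c), handempty, on(c,a)}
    → {clear(c), clear(e), handempty, on(c,a), ontable(a)}

== RESULT ==
["clear(c)", "clear(e)", "handempty", "on(c,a)", "ontable(a)"]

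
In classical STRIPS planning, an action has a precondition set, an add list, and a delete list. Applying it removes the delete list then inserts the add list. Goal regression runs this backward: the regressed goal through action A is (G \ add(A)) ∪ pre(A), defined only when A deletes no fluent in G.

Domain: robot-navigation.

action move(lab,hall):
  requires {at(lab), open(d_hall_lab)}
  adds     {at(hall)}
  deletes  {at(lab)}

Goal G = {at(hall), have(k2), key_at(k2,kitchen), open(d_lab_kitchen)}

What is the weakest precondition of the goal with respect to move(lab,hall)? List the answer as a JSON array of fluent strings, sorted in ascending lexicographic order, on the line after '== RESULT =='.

Regress:
  G ∩ del = {}  (empty — regression defined)
  G \ add = {at(hall), have(k2), key_at(k2,kitchen), open(d_lab_kitchen)} \ {at(hall)} = {have(k2), key_at(k2,kitchen), open(d_lab_kitchen)}
  ∪ pre   = {have(k2), key_at(k2,kitchen), open(d_lab_kitchen)} ∪ {at(lab), open(d_hall_lab)}
          = {at(lab), have(k2), key_at(k2,kitchen), open(d_hall_lab), open(d_lab_kitchen)}

== RESULT ==
["at(lab)", "have(k2)", "key_at(k2,kitchen)", "open(d_hall_lab)", "open(d_lab_kitchen)"]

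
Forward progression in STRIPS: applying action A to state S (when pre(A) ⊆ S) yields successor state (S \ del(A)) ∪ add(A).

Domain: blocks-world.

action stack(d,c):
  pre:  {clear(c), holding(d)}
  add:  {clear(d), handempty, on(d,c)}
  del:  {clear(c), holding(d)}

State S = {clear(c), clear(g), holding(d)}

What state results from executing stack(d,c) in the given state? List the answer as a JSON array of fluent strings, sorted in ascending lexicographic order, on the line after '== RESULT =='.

Compute (S \ del) ∪ add:
  pre ⊆ S: {clear(c), holding(d)} ⊆ S  — applicable
  S \ del = {clear(g)}
  ∪ add   = {clear(d), clear(g), handempty, on(d,c)}

== RESULT ==
["clear(d)", "clear(g)", "handempty", "on(d,c)"]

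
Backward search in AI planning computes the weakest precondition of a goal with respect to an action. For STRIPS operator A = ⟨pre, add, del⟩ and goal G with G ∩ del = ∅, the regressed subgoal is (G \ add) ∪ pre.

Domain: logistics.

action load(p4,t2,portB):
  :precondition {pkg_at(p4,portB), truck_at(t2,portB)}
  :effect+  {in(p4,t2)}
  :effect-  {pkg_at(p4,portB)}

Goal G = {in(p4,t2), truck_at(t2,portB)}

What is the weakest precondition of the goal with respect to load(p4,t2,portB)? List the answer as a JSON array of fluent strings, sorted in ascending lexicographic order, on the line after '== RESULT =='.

Regress:
  G ∩ del = {}  (empty — regression defined)
  G \ add = {in(p4,t2), truck_at(t2,portB)} \ {in(p4,t2)} = {truck_at(t2,portB)}
  ∪ pre   = {truck_at(t2,portB)} ∪ {pkg_at(p4,portB), truck_at(t2,portB)}
          = {pkg_at(p4,portB), truck_at(t2,portB)}

== RESULT ==
["pkg_at(p4,portB)", "truck_at(t2,portB)"]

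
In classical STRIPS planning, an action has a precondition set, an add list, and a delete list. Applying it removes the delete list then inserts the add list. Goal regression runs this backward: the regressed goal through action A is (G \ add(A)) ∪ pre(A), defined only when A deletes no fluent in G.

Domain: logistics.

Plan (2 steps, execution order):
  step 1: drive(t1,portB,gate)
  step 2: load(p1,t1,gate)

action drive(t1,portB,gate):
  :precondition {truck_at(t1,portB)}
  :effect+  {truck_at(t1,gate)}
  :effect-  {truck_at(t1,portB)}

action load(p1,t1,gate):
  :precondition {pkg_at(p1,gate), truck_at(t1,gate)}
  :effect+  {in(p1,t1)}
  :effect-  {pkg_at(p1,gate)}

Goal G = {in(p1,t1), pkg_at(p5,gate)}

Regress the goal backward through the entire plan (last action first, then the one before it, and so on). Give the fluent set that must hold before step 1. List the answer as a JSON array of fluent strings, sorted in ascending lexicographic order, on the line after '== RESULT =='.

Work backward from the goal:
  through step 2 (load(p1,t1,gate)): drop {in(p1,t1)}, keep {pkg_at(p5,gate)}, require {pkg_at(p1,gate), truck_at(t1,gate)}
    → {pkg_at(p1,gate), pkg_at(p5,gate), truck_at(t1,gate)}
  through step 1 (drive(t1,portB,gate)): drop {truck_at(t1,gate)}, keep {pkg_at(p1,gate), pkg_at(p5,gate)}, require {truck_at(t1,portB)}
    → {pkg_at(p1,gate), pkg_at(p5,gate), truck_at(t1,portB)}

== RESULT ==
["pkg_at(p1,gate)", "pkg_at(p5,gate)", "truck_at(t1,portB)"]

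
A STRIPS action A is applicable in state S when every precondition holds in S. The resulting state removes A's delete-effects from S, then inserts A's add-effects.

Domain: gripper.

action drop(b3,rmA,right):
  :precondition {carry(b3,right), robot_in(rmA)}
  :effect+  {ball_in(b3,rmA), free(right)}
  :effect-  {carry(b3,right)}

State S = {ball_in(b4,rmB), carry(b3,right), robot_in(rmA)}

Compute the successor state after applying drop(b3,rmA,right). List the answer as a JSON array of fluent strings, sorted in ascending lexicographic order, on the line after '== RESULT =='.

Progress:
  pre ⊆ S: {carry(b3,right), robot_in(rmA)} ⊆ S  — applicable
  S \ del = {ball_in(b4,rmB), robot_in(rmA)}
  ∪ add   = {ball_in(b3,rmA), ball_in(b4,rmB), free(right), robot_in(rmA)}

== RESULT ==
["ball_in(b3,rmA)", "ball_in(b4,rmB)", "free(right)", "robot_in(rmA)"]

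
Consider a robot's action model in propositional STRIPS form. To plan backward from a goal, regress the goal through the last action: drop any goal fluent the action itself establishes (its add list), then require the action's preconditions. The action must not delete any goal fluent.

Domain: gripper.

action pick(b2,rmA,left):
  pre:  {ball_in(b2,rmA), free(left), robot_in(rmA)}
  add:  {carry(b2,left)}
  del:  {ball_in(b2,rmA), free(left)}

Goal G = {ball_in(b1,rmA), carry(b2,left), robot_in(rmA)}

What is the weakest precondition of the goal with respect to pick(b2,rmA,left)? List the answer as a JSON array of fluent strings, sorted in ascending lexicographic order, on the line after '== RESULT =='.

Compute (G \ add) ∪ pre:
  G ∩ del = {}  (empty — regression defined)
  G \ add = {ball_in(b1,rmA), carry(b2,left), robot_in(rmA)} \ {carry(b2,left)} = {ball_in(b1,rmA), robot_in(rmA)}
  ∪ pre   = {ball_in(b1,rmA), robot_in(rmA)} ∪ {ball_in(b2,rmA), free(left), robot_in(rmA)}
          = {ball_in(b1,rmA), ball_in(b2,rmA), free(left), robot_in(rmA)}

== RESULT ==
["ball_in(b1,rmA)", "ball_in(b2,rmA)", "free(left)", "robot_in(rmA)"]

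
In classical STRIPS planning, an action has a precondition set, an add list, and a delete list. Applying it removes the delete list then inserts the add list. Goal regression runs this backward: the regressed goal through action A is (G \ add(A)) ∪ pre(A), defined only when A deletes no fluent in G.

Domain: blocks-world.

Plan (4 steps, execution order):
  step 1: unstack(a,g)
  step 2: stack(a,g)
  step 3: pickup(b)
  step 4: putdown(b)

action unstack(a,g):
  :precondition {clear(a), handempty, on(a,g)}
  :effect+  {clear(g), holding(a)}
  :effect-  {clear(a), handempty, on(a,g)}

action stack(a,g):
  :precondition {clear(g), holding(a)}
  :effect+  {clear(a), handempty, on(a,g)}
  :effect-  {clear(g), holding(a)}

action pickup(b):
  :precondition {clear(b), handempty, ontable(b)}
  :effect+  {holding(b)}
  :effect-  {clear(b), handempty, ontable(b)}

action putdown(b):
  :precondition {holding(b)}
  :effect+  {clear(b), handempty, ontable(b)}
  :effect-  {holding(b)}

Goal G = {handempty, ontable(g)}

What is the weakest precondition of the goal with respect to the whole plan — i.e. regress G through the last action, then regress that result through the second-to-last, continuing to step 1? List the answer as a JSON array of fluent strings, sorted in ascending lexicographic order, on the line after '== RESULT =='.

Work backward from the goal:
  through step 4 (putdown(b)): drop {handempty}, keep {ontable(g)}, require {holding(b)}
    → {holding(b), ontable(g)}
  through step 3 (pickup(b)): drop {holding(b)}, keep {ontable(g)}, require {clear(b), handempty, ontable(b)}
    → {clear(b), handempty, ontable(b), ontable(g)}
  through step 2 (stack(a,g)): drop {handempty}, keep {clear(b), ontable(b), ontable(g)}, require {clear(g), holding(a)}
    → {clear(b), clear(g), holding(a), ontable(b), ontable(g)}
  through step 1 (unstack(a,g)): drop {clear(g), holding(a)}, keep {clear(b), ontable(b), ontable(g)}, require {clear(a), handempty, on(a,g)}
    → {clear(a), clear(b), handempty, on(a,g), ontable(b), ontable(g)}

== RESULT ==
["clear(a)", "clear(b)", "handempty", "on(a,g)", "ontable(b)", "ontable(g)"]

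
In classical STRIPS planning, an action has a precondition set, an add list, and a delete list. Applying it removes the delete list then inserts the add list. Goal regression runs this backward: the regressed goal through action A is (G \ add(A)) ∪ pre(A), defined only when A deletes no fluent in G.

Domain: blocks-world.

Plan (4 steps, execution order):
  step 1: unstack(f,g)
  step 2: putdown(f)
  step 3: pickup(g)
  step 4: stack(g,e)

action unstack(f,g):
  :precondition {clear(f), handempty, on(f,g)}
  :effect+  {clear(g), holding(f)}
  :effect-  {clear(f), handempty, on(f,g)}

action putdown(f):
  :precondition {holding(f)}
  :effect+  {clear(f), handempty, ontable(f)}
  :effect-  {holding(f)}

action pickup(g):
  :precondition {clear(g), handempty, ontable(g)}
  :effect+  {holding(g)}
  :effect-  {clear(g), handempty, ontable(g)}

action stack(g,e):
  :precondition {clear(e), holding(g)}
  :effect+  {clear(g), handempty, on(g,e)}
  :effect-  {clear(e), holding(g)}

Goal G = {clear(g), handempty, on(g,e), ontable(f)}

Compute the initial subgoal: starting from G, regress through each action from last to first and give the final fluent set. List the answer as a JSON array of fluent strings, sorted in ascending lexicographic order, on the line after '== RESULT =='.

Regress step by step:
  through step 4 (stack(g,e)): drop {clear(g), handempty, on(g,e)}, keep {ontable(f)}, require {clear(e), holding(g)}
    → {clear(e), holding(g), ontable(f)}
  through step 3 (pickup(g)): drop {holding(g)}, keep {clear(e), ontable(f)}, require {clear(g), handempty, ontable(g)}
    → {clear(e), clear(g), handempty, ontable(f), ontable(g)}
  through step 2 (putdown(f)): drop {handempty, ontable(f)}, keep {clear(e), clear(g), ontable(g)}, require {holding(f)}
    → {clear(e), clear(g), holding(f), ontable(g)}
  through step 1 (unstack(f,g)): drop {clear(g), holding(f)}, keep {clear(e), ontable(g)}, require {clear(f), handempty, on(f,g)}
    → {clear(e), clear(f), handempty, on(f,g), ontable(g)}

== RESULT ==
["clear(e)", "clear(f)", "handempty", "on(f,g)", "ontable(g)"]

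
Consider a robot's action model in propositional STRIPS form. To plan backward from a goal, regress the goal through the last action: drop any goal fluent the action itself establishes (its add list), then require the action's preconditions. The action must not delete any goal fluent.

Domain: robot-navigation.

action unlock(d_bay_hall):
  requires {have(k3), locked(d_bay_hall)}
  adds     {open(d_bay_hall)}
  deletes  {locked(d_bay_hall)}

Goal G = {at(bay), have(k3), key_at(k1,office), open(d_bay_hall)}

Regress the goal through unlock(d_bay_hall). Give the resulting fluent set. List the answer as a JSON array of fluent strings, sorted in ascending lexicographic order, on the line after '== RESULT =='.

Regress:
  G ∩ del = {}  (empty — regression defined)
  G \ add = {at(bay), have(k3), key_at(k1,office), open(d_bay_hall)} \ {open(d_bay_hall)} = {at(bay), have(k3), key_at(k1,office)}
  ∪ pre   = {at(bay), have(k3), key_at(k1,office)} ∪ {have(k3), locked(d_bay_hall)}
          = {at(bay), have(k3), key_at(k1,office), locked(d_bay_hall)}

== RESULT ==
["at(bay)", "have(k3)", "key_at(k1,office)", "locked(d_bay_hall)"]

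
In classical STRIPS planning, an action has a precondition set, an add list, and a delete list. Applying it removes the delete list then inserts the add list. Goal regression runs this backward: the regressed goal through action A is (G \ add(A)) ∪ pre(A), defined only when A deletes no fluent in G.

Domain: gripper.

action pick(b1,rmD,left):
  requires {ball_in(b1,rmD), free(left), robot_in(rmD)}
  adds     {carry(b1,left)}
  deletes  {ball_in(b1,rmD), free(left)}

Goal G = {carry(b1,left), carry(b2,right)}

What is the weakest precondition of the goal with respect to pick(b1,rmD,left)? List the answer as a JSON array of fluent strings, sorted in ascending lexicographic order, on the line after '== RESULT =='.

Compute (G \ add) ∪ pre:
  G ∩ del = {}  (empty — regression defined)
  G \ add = {carry(b1,left), carry(b2,right)} \ {carry(b1,left)} = {carry(b2,right)}
  ∪ pre   = {carry(b2,right)} ∪ {ball_in(b1,rmD), free(left), robot_in(rmD)}
          = {ball_in(b1,rmD), carry(b2,right), free(left), robot_in(rmD)}

== RESULT ==
["ball_in(b1,rmD)", "carry(b2,right)", "free(left)", "robot_in(rmD)"]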